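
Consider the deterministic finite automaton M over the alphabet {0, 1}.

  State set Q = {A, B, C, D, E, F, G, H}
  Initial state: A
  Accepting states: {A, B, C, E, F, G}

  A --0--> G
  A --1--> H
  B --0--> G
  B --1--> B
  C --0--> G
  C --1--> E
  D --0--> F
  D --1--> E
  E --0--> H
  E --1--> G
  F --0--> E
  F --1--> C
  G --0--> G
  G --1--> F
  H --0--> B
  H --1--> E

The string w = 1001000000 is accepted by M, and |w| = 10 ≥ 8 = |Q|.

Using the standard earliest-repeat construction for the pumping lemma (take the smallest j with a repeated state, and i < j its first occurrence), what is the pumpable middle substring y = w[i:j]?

00100

Run of M on w = 1 0 0 1 0 0 0 0 0 0:
  step 0: A  (start)
  step 1: H  (read 1: A→H)
  step 2: B  (read 0: H→B)
  step 3: G  (read 0: B→G)
  step 4: F  (read 1: G→F)
  step 5: E  (read 0: F→E)
  step 6: H  (read 0: E→H)   ← first repeat (H seen earlier)
  step 7: B  (read 0: H→B)
  step 8: G  (read 0: B→G)
  step 9: G  (read 0: G→G)
  step 10: G  (read 0: G→G)

So i = 1, j = 6, giving x = w[0:1] = 1, y = w[1:6] = 00100, z = w[6:10] = 0000.
Check: |xy| = 6 ≤ 8 and |y| = 5 ≥ 1. Reading y takes M from H back to H, so every xyⁱz is accepted.
The DFA has 8 states, so the proof of the pumping lemma guarantees a repeated state among the first 8+1 visited; the segment between the two visits is the pumpable y.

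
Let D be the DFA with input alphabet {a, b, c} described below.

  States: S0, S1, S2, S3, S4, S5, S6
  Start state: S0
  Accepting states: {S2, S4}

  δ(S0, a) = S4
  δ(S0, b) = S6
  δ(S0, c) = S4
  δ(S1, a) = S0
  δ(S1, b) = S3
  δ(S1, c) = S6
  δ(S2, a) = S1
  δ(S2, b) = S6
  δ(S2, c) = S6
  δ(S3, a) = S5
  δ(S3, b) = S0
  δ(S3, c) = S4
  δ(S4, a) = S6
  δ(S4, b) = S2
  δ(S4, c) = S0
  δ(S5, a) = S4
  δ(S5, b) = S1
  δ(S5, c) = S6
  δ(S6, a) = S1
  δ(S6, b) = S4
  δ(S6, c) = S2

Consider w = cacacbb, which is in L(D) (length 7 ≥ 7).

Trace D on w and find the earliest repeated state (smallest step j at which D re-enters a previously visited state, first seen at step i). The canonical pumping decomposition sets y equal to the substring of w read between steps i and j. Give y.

cac

Run of D on w = c a c a c b b:
  step 0: S0  (start)
  step 1: S4  (read c: S0→S4)
  step 2: S6  (read a: S4→S6)
  step 3: S2  (read c: S6→S2)
  step 4: S1  (read a: S2→S1)
  step 5: S6  (read c: S1→S6)   ← first repeat (S6 seen earlier)
  step 6: S4  (read b: S6→S4)
  step 7: S2  (read b: S4→S2)

So i = 2, j = 5, giving x = w[0:2] = ca, y = w[2:5] = cac, z = w[5:7] = bb.
Check: |xy| = 5 ≤ 7 and |y| = 3 ≥ 1. Reading y takes D from S6 back to S6, so every xyⁱz is accepted.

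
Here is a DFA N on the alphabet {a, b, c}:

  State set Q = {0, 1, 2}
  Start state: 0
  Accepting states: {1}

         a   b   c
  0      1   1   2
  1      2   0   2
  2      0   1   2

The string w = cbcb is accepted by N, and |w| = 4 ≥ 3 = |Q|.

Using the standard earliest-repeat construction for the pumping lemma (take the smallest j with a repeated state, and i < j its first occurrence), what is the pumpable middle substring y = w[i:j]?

State sequence: 0 -c-> 2 -b-> 1 -c-> 2 -b-> 1
First repeat at step 3: 2 was already visited.

So i = 1, j = 3, giving x = w[0:1] = c, y = w[1:3] = bc, z = w[3:4] = b.
Check: |xy| = 3 ≤ 3 and |y| = 2 ≥ 1. Reading y takes N from 2 back to 2, so every xyⁱz is accepted.
The DFA has 3 states, so the proof of the pumping lemma guarantees a repeated state among the first 3+1 visited; the segment between the two visits is the pumpable y.

bc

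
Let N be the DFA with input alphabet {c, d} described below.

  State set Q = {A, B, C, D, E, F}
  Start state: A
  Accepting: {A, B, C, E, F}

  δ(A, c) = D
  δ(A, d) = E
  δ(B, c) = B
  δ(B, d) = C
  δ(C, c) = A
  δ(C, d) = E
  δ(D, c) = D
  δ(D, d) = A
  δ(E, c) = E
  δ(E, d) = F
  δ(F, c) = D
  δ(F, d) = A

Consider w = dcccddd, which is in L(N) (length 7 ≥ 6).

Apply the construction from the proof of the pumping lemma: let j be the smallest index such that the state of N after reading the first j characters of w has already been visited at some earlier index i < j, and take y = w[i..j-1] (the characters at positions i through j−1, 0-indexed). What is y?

Run of N on w = d c c c d d d:
  step 0: A  (start)
  step 1: E  (read d: A→E)
  step 2: E  (read c: E→E)   ← first repeat (E seen earlier)
  step 3: E  (read c: E→E)
  step 4: E  (read c: E→E)
  step 5: F  (read d: E→F)
  step 6: A  (read d: F→A)
  step 7: E  (read d: A→E)

So i = 1, j = 2, giving x = w[0:1] = d, y = w[1:2] = c, z = w[2:7] = ccddd.
Check: |xy| = 2 ≤ 6 and |y| = 1 ≥ 1. Reading y takes N from E back to E, so every xyⁱz is accepted.
With |Q| = 6, pigeonhole forces a state repeat no later than step 6; the substring read between the first and second visits to that state can be pumped.

c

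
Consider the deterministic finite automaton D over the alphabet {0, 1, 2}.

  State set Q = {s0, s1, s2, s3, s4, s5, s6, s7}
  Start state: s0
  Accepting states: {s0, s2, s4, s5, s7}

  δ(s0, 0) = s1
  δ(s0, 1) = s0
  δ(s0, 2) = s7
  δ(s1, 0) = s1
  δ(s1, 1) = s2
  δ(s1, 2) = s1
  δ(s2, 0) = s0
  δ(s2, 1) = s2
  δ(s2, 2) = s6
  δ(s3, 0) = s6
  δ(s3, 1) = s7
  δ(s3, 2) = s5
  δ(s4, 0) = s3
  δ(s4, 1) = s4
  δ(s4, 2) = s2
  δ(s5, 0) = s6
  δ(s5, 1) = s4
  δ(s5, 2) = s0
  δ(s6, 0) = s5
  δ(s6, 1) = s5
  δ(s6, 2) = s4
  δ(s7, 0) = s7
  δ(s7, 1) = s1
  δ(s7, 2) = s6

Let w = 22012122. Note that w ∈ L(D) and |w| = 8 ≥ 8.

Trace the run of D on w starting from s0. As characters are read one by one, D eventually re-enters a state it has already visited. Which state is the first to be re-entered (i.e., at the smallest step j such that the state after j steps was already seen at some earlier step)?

s2

Run of D on w = 2 2 0 1 2 1 2 2:
  step 0: s0  (start)
  step 1: s7  (read 2: s0→s7)
  step 2: s6  (read 2: s7→s6)
  step 3: s5  (read 0: s6→s5)
  step 4: s4  (read 1: s5→s4)
  step 5: s2  (read 2: s4→s2)
  step 6: s2  (read 1: s2→s2)   ← first repeat (s2 seen earlier)
  step 7: s6  (read 2: s2→s6)
  step 8: s4  (read 2: s6→s4)

The earliest repeat is at step j = 6: D is in s2, which it already visited at step i = 5.
Since D has 8 states, any run of length ≥ 8 visits 8+1 states, so by pigeonhole some state repeats within the first 8 steps — that repeat gives the pumpable loop.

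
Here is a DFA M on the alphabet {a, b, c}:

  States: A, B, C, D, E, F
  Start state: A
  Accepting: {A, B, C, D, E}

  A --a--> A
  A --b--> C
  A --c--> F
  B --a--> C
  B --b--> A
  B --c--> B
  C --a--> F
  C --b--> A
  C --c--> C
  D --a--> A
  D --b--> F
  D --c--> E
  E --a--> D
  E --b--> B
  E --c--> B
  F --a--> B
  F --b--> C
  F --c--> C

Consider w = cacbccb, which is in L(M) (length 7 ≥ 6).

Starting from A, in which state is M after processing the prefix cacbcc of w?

C

State sequence: A -c-> F -a-> B -c-> B -b-> A -c-> F -c-> C

After reading 6 characters, M is in state C.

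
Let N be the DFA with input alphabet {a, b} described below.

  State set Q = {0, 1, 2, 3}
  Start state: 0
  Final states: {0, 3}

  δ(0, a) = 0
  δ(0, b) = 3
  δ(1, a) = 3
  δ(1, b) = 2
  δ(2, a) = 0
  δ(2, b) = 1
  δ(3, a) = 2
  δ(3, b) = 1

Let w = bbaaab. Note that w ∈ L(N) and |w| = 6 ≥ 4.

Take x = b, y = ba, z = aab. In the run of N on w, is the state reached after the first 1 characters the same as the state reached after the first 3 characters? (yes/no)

Run of N on the first 3 characters of w = b b a:
  step 0: 0  (start)
  step 1: 3  (read b: 0→3)
  step 2: 1  (read b: 3→1)
  step 3: 3  (read a: 1→3)

After x (step 1): 3. After xy (step 3): 3.
They match, so y = ba drives N around a cycle from 3 back to itself; pumping y any number of times keeps N in 3 before reading z, and xyⁱz ∈ L(N) for every i ≥ 0.

yes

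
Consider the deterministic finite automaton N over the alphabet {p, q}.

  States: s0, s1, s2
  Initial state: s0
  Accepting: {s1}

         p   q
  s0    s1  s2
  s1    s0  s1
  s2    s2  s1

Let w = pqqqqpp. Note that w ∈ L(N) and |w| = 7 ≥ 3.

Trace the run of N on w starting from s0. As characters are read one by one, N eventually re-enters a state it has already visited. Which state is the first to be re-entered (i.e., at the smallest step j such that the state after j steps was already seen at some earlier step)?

Run of N on w = p q q q q p p:
  step 0: s0  (start)
  step 1: s1  (read p: s0→s1)
  step 2: s1  (read q: s1→s1)   ← first repeat (s1 seen earlier)
  step 3: s1  (read q: s1→s1)
  step 4: s1  (read q: s1→s1)
  step 5: s1  (read q: s1→s1)
  step 6: s0  (read p: s1→s0)
  step 7: s1  (read p: s0→s1)

The earliest repeat is at step j = 2: N is in s1, which it already visited at step i = 1.

s1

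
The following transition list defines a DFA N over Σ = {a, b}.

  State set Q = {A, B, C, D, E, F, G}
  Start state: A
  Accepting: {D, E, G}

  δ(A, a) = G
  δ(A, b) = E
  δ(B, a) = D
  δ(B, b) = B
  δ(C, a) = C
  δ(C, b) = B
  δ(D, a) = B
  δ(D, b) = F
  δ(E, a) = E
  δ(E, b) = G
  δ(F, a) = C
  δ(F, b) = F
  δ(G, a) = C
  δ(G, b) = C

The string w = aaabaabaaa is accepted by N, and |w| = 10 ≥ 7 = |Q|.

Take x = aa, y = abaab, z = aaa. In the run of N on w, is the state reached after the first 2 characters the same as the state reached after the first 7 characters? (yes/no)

Run of N on the first 7 characters of w = a a a b a a b:
  step 0: A  (start)
  step 1: G  (read a: A→G)
  step 2: C  (read a: G→C)
  step 3: C  (read a: C→C)
  step 4: B  (read b: C→B)
  step 5: D  (read a: B→D)
  step 6: B  (read a: D→B)
  step 7: B  (read b: B→B)

After x (step 2): C. After xy (step 7): B.
They differ (C ≠ B), so y is not a cycle from the state after x; this split is not the one the pumping-lemma construction produces, and pumping y need not keep the string in L(N).

no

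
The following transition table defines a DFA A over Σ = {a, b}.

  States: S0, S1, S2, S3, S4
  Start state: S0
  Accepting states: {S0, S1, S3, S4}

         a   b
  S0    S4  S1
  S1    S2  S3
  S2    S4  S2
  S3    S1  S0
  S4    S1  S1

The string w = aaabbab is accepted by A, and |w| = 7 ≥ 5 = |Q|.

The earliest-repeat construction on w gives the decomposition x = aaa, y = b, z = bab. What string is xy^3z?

xy^3z = aaa·b·b·b·bab = aaabbbbab.
Reading y = b takes A from S2 back to S2, so after x·y·y·y the machine is still in S2, and z then leads to the accepting state S1. Hence aaabbbbab ∈ L(A).

aaabbbbab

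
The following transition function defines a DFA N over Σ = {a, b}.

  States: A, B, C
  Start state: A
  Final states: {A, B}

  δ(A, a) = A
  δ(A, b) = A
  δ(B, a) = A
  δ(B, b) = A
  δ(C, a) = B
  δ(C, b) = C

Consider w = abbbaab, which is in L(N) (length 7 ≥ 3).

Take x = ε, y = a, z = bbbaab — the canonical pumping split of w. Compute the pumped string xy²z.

aabbbaab

xy^2z = ε·a·a·bbbaab = aabbbaab.
Reading y = a takes N from A back to A, so after x·y·y the machine is still in A, and z then leads to the accepting state A. Hence aabbbaab ∈ L(N).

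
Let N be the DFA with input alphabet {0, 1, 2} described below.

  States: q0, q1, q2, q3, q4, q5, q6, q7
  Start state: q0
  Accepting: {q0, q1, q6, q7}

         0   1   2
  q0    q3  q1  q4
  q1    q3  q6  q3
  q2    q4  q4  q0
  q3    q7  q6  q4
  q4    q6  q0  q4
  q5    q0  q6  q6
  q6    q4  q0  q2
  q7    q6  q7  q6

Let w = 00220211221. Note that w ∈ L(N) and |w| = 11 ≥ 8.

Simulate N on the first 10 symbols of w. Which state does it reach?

State sequence: q0 -0-> q3 -0-> q7 -2-> q6 -2-> q2 -0-> q4 -2-> q4 -1-> q0 -1-> q1 -2-> q3 -2-> q4

After reading 10 characters, N is in state q4.

q4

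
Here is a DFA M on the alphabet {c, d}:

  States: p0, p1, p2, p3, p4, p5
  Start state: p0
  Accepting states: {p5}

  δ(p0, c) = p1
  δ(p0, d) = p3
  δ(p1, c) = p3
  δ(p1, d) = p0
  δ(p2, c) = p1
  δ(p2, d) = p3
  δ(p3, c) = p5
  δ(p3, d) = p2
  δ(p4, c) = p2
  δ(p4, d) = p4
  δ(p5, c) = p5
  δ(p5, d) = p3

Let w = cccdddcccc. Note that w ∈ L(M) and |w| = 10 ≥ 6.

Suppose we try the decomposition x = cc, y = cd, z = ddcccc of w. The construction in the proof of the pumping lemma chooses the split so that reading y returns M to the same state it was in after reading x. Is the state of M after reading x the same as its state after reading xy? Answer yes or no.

yes

State sequence: p0 -c-> p1 -c-> p3 -c-> p5 -d-> p3

After x (step 2): p3. After xy (step 4): p3.
They match, so y = cd drives M around a cycle from p3 back to itself; pumping y any number of times keeps M in p3 before reading z, and xyⁱz ∈ L(M) for every i ≥ 0.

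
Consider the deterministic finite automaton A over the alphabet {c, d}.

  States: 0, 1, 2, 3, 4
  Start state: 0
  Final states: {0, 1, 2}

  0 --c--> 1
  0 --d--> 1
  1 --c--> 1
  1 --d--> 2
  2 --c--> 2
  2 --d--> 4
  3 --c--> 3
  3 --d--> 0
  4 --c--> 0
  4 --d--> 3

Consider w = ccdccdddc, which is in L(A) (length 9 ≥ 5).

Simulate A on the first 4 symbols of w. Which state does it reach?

2

State sequence: 0 -c-> 1 -c-> 1 -d-> 2 -c-> 2

After reading 4 characters, A is in state 2.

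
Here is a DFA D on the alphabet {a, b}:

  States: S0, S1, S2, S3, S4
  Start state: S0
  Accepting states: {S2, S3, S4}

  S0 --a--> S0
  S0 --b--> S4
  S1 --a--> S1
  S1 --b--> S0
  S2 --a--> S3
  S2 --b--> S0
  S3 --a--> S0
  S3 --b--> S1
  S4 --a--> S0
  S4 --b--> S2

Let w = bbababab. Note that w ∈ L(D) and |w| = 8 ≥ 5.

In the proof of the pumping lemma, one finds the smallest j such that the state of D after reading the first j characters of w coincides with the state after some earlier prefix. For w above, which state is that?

State sequence: S0 -b-> S4 -b-> S2 -a-> S3 -b-> S1 -a-> S1 -b-> S0 -a-> S0 -b-> S4
First repeat at step 5: S1 was already visited.

The earliest repeat is at step j = 5: D is in S1, which it already visited at step i = 4.
Since D has 5 states, any run of length ≥ 5 visits 5+1 states, so by pigeonhole some state repeats within the first 5 steps — that repeat gives the pumpable loop.

S1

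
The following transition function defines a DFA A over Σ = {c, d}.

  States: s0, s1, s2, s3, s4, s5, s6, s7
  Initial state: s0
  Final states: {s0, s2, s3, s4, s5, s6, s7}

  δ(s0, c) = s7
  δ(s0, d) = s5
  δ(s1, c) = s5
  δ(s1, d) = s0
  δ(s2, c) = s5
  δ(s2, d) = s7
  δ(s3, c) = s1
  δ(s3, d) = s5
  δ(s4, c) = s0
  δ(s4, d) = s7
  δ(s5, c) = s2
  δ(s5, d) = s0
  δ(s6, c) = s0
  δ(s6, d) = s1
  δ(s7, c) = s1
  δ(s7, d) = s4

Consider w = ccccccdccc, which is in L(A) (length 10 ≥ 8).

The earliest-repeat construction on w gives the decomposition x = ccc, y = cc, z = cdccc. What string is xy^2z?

ccccccccdccc

xy^2z = ccc·cc·cc·cdccc = ccccccccdccc.
Reading y = cc takes A from s5 back to s5, so after x·y·y the machine is still in s5, and z then leads to the accepting state s2. Hence ccccccccdccc ∈ L(A).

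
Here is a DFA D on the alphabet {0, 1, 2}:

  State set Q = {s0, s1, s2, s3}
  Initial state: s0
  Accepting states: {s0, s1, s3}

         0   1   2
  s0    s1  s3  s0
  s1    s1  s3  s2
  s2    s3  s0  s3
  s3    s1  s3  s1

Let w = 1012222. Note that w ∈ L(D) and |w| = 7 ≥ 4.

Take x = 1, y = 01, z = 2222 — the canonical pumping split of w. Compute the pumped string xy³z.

xy^3z = 1·01·01·01·2222 = 10101012222.
Reading y = 01 takes D from s3 back to s3, so after x·y·y·y the machine is still in s3, and z then leads to the accepting state s1. Hence 10101012222 ∈ L(D).

10101012222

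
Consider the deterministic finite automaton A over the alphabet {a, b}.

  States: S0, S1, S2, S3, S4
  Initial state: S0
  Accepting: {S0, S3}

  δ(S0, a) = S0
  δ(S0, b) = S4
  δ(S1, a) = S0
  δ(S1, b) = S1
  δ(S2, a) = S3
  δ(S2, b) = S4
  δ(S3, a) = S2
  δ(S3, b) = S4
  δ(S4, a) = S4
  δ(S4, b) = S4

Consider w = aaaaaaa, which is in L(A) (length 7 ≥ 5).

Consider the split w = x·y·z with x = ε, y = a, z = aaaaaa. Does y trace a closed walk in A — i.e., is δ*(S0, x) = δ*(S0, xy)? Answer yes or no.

State sequence: S0 -a-> S0

After x (step 0): S0. After xy (step 1): S0.
They match, so y = a drives A around a cycle from S0 back to itself; pumping y any number of times keeps A in S0 before reading z, and xyⁱz ∈ L(A) for every i ≥ 0.

yes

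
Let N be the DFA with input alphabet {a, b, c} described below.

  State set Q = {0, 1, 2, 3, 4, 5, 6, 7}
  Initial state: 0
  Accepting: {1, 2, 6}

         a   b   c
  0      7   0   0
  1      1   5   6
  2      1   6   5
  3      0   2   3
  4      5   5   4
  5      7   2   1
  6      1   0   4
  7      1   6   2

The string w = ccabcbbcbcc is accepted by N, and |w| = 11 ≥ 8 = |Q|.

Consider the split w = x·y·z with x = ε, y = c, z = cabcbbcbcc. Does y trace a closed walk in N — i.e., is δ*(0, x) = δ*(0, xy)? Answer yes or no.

yes

State sequence: 0 -c-> 0

After x (step 0): 0. After xy (step 1): 0.
They match, so y = c drives N around a cycle from 0 back to itself; pumping y any number of times keeps N in 0 before reading z, and xyⁱz ∈ L(N) for every i ≥ 0.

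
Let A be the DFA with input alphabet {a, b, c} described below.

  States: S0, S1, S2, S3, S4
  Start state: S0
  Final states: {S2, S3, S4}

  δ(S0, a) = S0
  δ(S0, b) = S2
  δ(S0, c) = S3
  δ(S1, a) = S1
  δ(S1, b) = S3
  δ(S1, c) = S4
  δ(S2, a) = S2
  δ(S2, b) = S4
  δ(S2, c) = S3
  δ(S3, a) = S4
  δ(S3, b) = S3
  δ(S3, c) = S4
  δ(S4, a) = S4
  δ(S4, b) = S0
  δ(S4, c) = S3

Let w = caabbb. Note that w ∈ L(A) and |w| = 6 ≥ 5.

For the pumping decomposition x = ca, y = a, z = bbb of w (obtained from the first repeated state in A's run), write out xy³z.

caaaabbb

xy^3z = ca·a·a·a·bbb = caaaabbb.
Reading y = a takes A from S4 back to S4, so after x·y·y·y the machine is still in S4, and z then leads to the accepting state S4. Hence caaaabbb ∈ L(A).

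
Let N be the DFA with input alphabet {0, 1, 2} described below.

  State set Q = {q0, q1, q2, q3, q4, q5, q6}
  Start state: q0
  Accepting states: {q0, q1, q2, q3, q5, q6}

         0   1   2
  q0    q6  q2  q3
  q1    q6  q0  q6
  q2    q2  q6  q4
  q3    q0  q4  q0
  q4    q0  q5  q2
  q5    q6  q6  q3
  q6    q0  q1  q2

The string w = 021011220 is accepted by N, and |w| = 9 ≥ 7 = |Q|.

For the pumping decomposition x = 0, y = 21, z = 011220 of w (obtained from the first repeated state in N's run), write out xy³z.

0212121011220

xy^3z = 0·21·21·21·011220 = 0212121011220.
Reading y = 21 takes N from q6 back to q6, so after x·y·y·y the machine is still in q6, and z then leads to the accepting state q0. Hence 0212121011220 ∈ L(N).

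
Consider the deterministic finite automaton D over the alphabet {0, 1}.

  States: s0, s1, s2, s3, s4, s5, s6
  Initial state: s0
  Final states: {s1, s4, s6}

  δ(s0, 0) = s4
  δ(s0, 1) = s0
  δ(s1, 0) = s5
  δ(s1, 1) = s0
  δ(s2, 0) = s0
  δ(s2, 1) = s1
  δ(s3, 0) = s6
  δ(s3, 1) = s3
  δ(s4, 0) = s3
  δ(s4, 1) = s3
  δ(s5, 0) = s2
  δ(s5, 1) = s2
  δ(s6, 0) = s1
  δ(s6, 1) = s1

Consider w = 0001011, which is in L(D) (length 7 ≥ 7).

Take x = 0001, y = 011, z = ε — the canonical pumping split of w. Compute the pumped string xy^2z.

xy^2z = 0001·011·011·ε = 0001011011.
Reading y = 011 takes D from s1 back to s1, so after x·y·y the machine is still in s1, and z then leads to the accepting state s1. Hence 0001011011 ∈ L(D).

0001011011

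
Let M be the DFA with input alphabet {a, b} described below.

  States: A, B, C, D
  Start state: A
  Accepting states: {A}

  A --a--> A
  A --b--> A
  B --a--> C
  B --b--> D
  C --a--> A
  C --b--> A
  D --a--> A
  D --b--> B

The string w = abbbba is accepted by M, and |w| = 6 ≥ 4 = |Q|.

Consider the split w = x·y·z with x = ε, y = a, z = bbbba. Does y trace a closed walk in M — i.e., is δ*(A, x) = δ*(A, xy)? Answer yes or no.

yes

Run of M on the first 1 characters of w = a:
  step 0: A  (start)
  step 1: A  (read a: A→A)

After x (step 0): A. After xy (step 1): A.
They match, so y = a drives M around a cycle from A back to itself; pumping y any number of times keeps M in A before reading z, and xyⁱz ∈ L(M) for every i ≥ 0.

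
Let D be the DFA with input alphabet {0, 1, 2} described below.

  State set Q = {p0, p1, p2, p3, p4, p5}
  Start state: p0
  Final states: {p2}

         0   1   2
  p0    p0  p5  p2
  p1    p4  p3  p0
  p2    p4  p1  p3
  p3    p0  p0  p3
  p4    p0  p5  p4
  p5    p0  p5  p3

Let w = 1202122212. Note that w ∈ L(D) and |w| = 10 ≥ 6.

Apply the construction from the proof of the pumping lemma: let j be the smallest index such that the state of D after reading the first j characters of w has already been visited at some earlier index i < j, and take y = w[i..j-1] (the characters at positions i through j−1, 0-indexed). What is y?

120

Run of D on w = 1 2 0 2 1 2 2 2 1 2:
  step 0: p0  (start)
  step 1: p5  (read 1: p0→p5)
  step 2: p3  (read 2: p5→p3)
  step 3: p0  (read 0: p3→p0)   ← first repeat (p0 seen earlier)
  step 4: p2  (read 2: p0→p2)
  step 5: p1  (read 1: p2→p1)
  step 6: p0  (read 2: p1→p0)
  step 7: p2  (read 2: p0→p2)
  step 8: p3  (read 2: p2→p3)
  step 9: p0  (read 1: p3→p0)
  step 10: p2  (read 2: p0→p2)

So i = 0, j = 3, giving x = w[0:0] = ε, y = w[0:3] = 120, z = w[3:10] = 2122212.
Check: |xy| = 3 ≤ 6 and |y| = 3 ≥ 1. Reading y takes D from p0 back to p0, so every xyⁱz is accepted.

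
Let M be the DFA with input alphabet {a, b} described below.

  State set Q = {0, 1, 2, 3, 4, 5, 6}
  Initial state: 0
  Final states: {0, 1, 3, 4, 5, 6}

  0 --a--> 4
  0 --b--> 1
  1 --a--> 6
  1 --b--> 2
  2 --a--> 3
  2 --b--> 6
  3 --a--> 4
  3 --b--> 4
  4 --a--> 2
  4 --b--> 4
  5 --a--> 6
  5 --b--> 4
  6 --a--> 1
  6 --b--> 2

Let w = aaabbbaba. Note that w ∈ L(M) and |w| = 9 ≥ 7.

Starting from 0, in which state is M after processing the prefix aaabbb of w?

4

State sequence: 0 -a-> 4 -a-> 2 -a-> 3 -b-> 4 -b-> 4 -b-> 4

After reading 6 characters, M is in state 4.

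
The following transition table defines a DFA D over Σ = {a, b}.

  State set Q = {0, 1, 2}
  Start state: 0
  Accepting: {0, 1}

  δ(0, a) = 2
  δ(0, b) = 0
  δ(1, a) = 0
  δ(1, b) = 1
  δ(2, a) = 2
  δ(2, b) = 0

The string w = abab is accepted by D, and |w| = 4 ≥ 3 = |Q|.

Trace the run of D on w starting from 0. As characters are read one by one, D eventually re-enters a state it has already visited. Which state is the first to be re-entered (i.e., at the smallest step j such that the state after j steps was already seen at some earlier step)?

Run of D on w = a b a b:
  step 0: 0  (start)
  step 1: 2  (read a: 0→2)
  step 2: 0  (read b: 2→0)   ← first repeat (0 seen earlier)
  step 3: 2  (read a: 0→2)
  step 4: 0  (read b: 2→0)

The earliest repeat is at step j = 2: D is in 0, which it already visited at step i = 0.
Pumping length from the standard proof: p = 3 (the number of states). The repeated state found above gives |xy| = j ≤ 3 and |y| = j − i ≥ 1.

0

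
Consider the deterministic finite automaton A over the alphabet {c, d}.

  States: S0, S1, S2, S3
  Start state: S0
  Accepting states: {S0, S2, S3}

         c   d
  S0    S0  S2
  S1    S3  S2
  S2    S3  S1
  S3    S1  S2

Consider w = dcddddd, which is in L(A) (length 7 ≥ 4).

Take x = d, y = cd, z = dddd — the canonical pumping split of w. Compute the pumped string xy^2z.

xy^2z = d·cd·cd·dddd = dcdcddddd.
Reading y = cd takes A from S2 back to S2, so after x·y·y the machine is still in S2, and z then leads to the accepting state S2. Hence dcdcddddd ∈ L(A).

dcdcddddd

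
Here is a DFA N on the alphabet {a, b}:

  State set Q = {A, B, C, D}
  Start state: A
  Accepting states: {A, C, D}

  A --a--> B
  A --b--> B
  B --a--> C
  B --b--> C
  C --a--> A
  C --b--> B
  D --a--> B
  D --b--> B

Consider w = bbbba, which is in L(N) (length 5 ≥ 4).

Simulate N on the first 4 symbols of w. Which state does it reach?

C

State sequence: A -b-> B -b-> C -b-> B -b-> C

After reading 4 characters, N is in state C.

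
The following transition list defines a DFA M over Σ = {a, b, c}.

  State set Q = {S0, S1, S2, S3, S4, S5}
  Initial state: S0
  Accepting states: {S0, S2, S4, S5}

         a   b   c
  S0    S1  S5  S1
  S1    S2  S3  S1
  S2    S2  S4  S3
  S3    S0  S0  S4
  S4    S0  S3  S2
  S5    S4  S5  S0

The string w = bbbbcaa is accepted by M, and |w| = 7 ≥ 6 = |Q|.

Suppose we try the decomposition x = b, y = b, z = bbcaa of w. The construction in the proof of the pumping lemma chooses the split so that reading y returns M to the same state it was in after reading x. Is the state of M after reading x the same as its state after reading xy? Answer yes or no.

yes

State sequence: S0 -b-> S5 -b-> S5

After x (step 1): S5. After xy (step 2): S5.
They match, so y = b drives M around a cycle from S5 back to itself; pumping y any number of times keeps M in S5 before reading z, and xyⁱz ∈ L(M) for every i ≥ 0.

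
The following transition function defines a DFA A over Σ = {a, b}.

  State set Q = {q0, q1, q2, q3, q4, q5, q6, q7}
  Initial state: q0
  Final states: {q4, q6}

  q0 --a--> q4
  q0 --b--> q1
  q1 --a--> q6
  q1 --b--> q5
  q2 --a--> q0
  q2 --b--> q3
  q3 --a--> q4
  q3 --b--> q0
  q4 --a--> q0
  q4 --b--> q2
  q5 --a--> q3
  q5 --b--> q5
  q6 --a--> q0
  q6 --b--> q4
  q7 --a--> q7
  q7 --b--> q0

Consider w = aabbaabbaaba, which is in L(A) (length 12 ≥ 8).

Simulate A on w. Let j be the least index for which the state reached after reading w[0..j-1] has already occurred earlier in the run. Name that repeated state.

Run of A on w = a a b b a a b b a a b a:
  step 0: q0  (start)
  step 1: q4  (read a: q0→q4)
  step 2: q0  (read a: q4→q0)   ← first repeat (q0 seen earlier)
  step 3: q1  (read b: q0→q1)
  step 4: q5  (read b: q1→q5)
  step 5: q3  (read a: q5→q3)
  step 6: q4  (read a: q3→q4)
  step 7: q2  (read b: q4→q2)
  step 8: q3  (read b: q2→q3)
  step 9: q4  (read a: q3→q4)
  step 10: q0  (read a: q4→q0)
  step 11: q1  (read b: q0→q1)
  step 12: q6  (read a: q1→q6)

The earliest repeat is at step j = 2: A is in q0, which it already visited at step i = 0.
Pumping length from the standard proof: p = 8 (the number of states). The repeated state found above gives |xy| = j ≤ 8 and |y| = j − i ≥ 1.

q0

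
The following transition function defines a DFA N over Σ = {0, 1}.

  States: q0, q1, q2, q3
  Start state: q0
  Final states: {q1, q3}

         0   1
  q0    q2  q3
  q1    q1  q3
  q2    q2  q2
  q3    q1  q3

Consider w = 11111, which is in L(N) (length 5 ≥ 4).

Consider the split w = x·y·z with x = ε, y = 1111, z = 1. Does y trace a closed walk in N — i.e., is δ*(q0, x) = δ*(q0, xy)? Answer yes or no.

no

Run of N on the first 4 characters of w = 1 1 1 1:
  step 0: q0  (start)
  step 1: q3  (read 1: q0→q3)
  step 2: q3  (read 1: q3→q3)
  step 3: q3  (read 1: q3→q3)
  step 4: q3  (read 1: q3→q3)

After x (step 0): q0. After xy (step 4): q3.
They differ (q0 ≠ q3), so y is not a cycle from the state after x; this split is not the one the pumping-lemma construction produces, and pumping y need not keep the string in L(N).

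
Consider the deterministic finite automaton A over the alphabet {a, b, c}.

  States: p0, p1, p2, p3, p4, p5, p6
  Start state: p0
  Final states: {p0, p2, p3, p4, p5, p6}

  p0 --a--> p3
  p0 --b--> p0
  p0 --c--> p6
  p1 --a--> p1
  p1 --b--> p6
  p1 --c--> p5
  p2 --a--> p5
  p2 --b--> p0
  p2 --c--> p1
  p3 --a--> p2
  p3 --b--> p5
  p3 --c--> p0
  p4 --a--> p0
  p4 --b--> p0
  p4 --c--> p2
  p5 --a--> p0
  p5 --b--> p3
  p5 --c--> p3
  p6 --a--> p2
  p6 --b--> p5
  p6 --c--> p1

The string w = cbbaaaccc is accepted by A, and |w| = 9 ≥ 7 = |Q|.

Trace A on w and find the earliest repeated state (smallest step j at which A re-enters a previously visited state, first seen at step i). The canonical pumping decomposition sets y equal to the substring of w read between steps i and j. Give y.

baa

Run of A on w = c b b a a a c c c:
  step 0: p0  (start)
  step 1: p6  (read c: p0→p6)
  step 2: p5  (read b: p6→p5)
  step 3: p3  (read b: p5→p3)
  step 4: p2  (read a: p3→p2)
  step 5: p5  (read a: p2→p5)   ← first repeat (p5 seen earlier)
  step 6: p0  (read a: p5→p0)
  step 7: p6  (read c: p0→p6)
  step 8: p1  (read c: p6→p1)
  step 9: p5  (read c: p1→p5)

So i = 2, j = 5, giving x = w[0:2] = cb, y = w[2:5] = baa, z = w[5:9] = accc.
Check: |xy| = 5 ≤ 7 and |y| = 3 ≥ 1. Reading y takes A from p5 back to p5, so every xyⁱz is accepted.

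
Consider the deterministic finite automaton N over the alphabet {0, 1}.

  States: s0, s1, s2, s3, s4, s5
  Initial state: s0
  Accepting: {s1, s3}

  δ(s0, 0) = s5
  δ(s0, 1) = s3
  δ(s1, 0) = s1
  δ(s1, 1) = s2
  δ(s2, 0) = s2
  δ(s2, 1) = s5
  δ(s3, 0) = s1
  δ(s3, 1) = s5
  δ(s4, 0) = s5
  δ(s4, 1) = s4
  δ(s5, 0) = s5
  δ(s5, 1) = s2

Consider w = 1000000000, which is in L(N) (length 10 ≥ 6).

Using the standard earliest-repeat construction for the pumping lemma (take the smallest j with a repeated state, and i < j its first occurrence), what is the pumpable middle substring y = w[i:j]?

0

State sequence: s0 -1-> s3 -0-> s1 -0-> s1 -0-> s1 -0-> s1 -0-> s1 -0-> s1 -0-> s1 -0-> s1 -0-> s1
First repeat at step 3: s1 was already visited.

So i = 2, j = 3, giving x = w[0:2] = 10, y = w[2:3] = 0, z = w[3:10] = 0000000.
Check: |xy| = 3 ≤ 6 and |y| = 1 ≥ 1. Reading y takes N from s1 back to s1, so every xyⁱz is accepted.
The DFA has 6 states, so the proof of the pumping lemma guarantees a repeated state among the first 6+1 visited; the segment between the two visits is the pumpable y.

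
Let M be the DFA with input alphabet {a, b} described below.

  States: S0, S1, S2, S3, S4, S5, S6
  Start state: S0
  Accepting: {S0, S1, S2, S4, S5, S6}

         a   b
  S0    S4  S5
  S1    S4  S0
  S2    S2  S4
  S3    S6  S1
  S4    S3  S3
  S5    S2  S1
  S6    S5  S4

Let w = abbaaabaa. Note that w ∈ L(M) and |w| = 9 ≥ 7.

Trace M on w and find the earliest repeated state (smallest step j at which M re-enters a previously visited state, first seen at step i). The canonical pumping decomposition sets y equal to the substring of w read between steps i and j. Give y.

State sequence: S0 -a-> S4 -b-> S3 -b-> S1 -a-> S4 -a-> S3 -a-> S6 -b-> S4 -a-> S3 -a-> S6
First repeat at step 4: S4 was already visited.

So i = 1, j = 4, giving x = w[0:1] = a, y = w[1:4] = bba, z = w[4:9] = aabaa.
Check: |xy| = 4 ≤ 7 and |y| = 3 ≥ 1. Reading y takes M from S4 back to S4, so every xyⁱz is accepted.

bba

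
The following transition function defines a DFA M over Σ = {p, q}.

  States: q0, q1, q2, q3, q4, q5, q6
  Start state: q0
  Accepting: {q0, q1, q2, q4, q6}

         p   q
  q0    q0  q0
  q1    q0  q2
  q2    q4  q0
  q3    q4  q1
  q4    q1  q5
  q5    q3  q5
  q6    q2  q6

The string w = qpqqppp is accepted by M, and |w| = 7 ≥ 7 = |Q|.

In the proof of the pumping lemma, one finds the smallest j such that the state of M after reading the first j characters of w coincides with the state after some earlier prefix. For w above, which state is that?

State sequence: q0 -q-> q0 -p-> q0 -q-> q0 -q-> q0 -p-> q0 -p-> q0 -p-> q0
First repeat at step 1: q0 was already visited.

The earliest repeat is at step j = 1: M is in q0, which it already visited at step i = 0.
The DFA has 7 states, so the proof of the pumping lemma guarantees a repeated state among the first 7+1 visited; the segment between the two visits is the pumpable y.

q0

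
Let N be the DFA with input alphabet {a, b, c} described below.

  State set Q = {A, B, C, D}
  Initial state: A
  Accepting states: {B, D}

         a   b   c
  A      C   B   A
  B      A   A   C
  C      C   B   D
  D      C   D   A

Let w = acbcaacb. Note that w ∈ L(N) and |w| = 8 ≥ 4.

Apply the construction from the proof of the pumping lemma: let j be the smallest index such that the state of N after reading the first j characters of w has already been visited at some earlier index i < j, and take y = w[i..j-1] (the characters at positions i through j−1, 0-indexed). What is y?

b

Run of N on w = a c b c a a c b:
  step 0: A  (start)
  step 1: C  (read a: A→C)
  step 2: D  (read c: C→D)
  step 3: D  (read b: D→D)   ← first repeat (D seen earlier)
  step 4: A  (read c: D→A)
  step 5: C  (read a: A→C)
  step 6: C  (read a: C→C)
  step 7: D  (read c: C→D)
  step 8: D  (read b: D→D)

So i = 2, j = 3, giving x = w[0:2] = ac, y = w[2:3] = b, z = w[3:8] = caacb.
Check: |xy| = 3 ≤ 4 and |y| = 1 ≥ 1. Reading y takes N from D back to D, so every xyⁱz is accepted.
Since N has 4 states, any run of length ≥ 4 visits 4+1 states, so by pigeonhole some state repeats within the first 4 steps — that repeat gives the pumpable loop.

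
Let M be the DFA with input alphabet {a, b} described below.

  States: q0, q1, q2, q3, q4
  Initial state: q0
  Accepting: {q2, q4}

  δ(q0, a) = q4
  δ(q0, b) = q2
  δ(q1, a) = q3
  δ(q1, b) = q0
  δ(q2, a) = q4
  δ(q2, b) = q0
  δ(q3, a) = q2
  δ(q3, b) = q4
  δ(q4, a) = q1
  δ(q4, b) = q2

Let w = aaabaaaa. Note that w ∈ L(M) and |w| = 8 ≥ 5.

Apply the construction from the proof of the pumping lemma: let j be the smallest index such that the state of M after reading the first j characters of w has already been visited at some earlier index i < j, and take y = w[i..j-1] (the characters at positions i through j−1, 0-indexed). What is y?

aab

State sequence: q0 -a-> q4 -a-> q1 -a-> q3 -b-> q4 -a-> q1 -a-> q3 -a-> q2 -a-> q4
First repeat at step 4: q4 was already visited.

So i = 1, j = 4, giving x = w[0:1] = a, y = w[1:4] = aab, z = w[4:8] = aaaa.
Check: |xy| = 4 ≤ 5 and |y| = 3 ≥ 1. Reading y takes M from q4 back to q4, so every xyⁱz is accepted.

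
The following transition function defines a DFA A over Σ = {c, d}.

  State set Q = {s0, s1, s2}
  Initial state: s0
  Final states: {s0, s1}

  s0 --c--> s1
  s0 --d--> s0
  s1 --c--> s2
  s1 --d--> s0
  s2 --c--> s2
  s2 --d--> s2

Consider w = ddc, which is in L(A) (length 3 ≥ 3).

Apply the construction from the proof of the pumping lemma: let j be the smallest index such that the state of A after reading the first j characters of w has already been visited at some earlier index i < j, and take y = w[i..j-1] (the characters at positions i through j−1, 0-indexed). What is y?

State sequence: s0 -d-> s0 -d-> s0 -c-> s1
First repeat at step 1: s0 was already visited.

So i = 0, j = 1, giving x = w[0:0] = ε, y = w[0:1] = d, z = w[1:3] = dc.
Check: |xy| = 1 ≤ 3 and |y| = 1 ≥ 1. Reading y takes A from s0 back to s0, so every xyⁱz is accepted.
Since A has 3 states, any run of length ≥ 3 visits 3+1 states, so by pigeonhole some state repeats within the first 3 steps — that repeat gives the pumpable loop.

d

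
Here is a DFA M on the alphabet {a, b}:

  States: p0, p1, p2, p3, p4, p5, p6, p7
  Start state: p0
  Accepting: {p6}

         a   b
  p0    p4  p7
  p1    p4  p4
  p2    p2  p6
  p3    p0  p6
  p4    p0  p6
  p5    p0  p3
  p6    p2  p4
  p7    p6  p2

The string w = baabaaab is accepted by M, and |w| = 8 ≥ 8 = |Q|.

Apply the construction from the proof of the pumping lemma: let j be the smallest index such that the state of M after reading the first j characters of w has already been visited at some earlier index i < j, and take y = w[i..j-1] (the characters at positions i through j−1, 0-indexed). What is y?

Run of M on w = b a a b a a a b:
  step 0: p0  (start)
  step 1: p7  (read b: p0→p7)
  step 2: p6  (read a: p7→p6)
  step 3: p2  (read a: p6→p2)
  step 4: p6  (read b: p2→p6)   ← first repeat (p6 seen earlier)
  step 5: p2  (read a: p6→p2)
  step 6: p2  (read a: p2→p2)
  step 7: p2  (read a: p2→p2)
  step 8: p6  (read b: p2→p6)

So i = 2, j = 4, giving x = w[0:2] = ba, y = w[2:4] = ab, z = w[4:8] = aaab.
Check: |xy| = 4 ≤ 8 and |y| = 2 ≥ 1. Reading y takes M from p6 back to p6, so every xyⁱz is accepted.

ab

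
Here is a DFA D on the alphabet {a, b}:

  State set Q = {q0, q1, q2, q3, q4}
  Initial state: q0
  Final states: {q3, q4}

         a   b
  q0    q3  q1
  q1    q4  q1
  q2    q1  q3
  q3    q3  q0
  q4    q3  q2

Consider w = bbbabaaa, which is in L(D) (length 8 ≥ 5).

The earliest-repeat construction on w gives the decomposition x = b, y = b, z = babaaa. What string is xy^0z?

bbabaaa

xy⁰z = xz = b·babaaa = bbabaaa.
Reading y = b takes D from q1 back to q1, so after x the machine is still in q1, and z then leads to the accepting state q3. Hence bbabaaa ∈ L(D).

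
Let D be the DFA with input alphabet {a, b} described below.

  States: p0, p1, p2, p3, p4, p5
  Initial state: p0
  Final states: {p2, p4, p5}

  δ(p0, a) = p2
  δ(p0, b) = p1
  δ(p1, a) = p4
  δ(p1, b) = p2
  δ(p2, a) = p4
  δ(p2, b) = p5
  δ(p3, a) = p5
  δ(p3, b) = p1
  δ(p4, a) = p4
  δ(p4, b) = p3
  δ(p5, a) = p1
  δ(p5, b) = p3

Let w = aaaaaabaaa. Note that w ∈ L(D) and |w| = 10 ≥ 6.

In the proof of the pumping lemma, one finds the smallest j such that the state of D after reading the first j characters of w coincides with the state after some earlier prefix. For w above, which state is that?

Run of D on w = a a a a a a b a a a:
  step 0: p0  (start)
  step 1: p2  (read a: p0→p2)
  step 2: p4  (read a: p2→p4)
  step 3: p4  (read a: p4→p4)   ← first repeat (p4 seen earlier)
  step 4: p4  (read a: p4→p4)
  step 5: p4  (read a: p4→p4)
  step 6: p4  (read a: p4→p4)
  step 7: p3  (read b: p4→p3)
  step 8: p5  (read a: p3→p5)
  step 9: p1  (read a: p5→p1)
  step 10: p4  (read a: p1→p4)

The earliest repeat is at step j = 3: D is in p4, which it already visited at step i = 2.

p4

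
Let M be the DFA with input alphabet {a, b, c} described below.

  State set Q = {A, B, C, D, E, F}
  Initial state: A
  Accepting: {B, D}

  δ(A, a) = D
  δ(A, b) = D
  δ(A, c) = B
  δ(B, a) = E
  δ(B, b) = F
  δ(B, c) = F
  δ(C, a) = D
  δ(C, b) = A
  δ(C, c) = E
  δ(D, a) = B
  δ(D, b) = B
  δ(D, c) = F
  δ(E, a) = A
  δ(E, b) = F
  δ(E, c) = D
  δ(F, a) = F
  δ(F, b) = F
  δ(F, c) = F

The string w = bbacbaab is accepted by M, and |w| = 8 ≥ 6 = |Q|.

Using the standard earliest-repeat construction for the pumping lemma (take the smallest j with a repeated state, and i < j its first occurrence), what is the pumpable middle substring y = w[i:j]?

State sequence: A -b-> D -b-> B -a-> E -c-> D -b-> B -a-> E -a-> A -b-> D
First repeat at step 4: D was already visited.

So i = 1, j = 4, giving x = w[0:1] = b, y = w[1:4] = bac, z = w[4:8] = baab.
Check: |xy| = 4 ≤ 6 and |y| = 3 ≥ 1. Reading y takes M from D back to D, so every xyⁱz is accepted.

bac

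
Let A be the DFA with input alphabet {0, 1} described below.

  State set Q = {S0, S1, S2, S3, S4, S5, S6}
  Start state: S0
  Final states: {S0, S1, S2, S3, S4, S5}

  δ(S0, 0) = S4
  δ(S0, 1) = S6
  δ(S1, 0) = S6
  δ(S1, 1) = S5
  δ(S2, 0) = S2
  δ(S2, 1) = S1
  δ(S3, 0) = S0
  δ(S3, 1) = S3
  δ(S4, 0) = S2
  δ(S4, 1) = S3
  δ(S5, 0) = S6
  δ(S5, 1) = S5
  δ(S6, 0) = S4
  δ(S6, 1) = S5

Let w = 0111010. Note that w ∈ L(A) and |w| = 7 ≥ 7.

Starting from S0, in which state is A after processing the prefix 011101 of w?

S6

State sequence: S0 -0-> S4 -1-> S3 -1-> S3 -1-> S3 -0-> S0 -1-> S6

After reading 6 characters, A is in state S6.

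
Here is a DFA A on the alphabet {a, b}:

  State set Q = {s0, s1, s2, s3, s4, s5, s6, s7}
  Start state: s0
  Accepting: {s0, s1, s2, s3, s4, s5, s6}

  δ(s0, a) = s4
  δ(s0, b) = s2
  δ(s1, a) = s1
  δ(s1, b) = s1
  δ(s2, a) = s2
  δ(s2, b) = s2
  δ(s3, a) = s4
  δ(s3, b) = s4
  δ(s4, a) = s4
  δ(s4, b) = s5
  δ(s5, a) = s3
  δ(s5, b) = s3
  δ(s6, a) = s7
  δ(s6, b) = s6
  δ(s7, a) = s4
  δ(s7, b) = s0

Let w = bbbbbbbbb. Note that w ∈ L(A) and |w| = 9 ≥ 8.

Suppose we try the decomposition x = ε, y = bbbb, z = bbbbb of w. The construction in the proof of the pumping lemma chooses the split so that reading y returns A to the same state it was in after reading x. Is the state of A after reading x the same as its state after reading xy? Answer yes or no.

State sequence: s0 -b-> s2 -b-> s2 -b-> s2 -b-> s2

After x (step 0): s0. After xy (step 4): s2.
They differ (s0 ≠ s2), so y is not a cycle from the state after x; this split is not the one the pumping-lemma construction produces, and pumping y need not keep the string in L(A).

no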